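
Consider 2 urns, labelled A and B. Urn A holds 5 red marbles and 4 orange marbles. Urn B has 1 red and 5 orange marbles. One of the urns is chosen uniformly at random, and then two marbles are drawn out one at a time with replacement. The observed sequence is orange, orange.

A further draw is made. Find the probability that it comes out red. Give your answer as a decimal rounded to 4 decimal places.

Compute the likelihood of the observed sequence for each case: P(data | urn A) = (4/9)(4/9) = 16/81; P(data | urn B) = (5/6)(5/6) = 25/36.
Multiplying each by its prior: 1/2 · 16/81 = 8/81, 1/2 · 25/36 = 25/72; with total 289/648.
Normalising, the posterior is P(urn A | data) = 0.22145, P(urn B | data) = 0.77855.
So P(red next | data) = Σ P(red next | H) P(H | data) = (5/9)(0.22145) + (1/6)(0.77855) = 0.25279.

0.2528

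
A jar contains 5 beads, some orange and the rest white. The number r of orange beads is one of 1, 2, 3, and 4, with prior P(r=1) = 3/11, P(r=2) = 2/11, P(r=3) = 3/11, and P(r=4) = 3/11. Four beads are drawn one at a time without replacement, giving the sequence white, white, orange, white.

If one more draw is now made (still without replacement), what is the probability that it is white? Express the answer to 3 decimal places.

The likelihood of the observed sequence under each hypothesis: P(data | r = 1) = (4/5)(3/4)(1/3)(2/2) = 1/5; P(data | r = 2) = (3/5)(2/4)(2/3)(1/2) = 1/10; P(data | r = 3) = (2/5)(1/4)(3/3)(0/2) = 0; P(data | r = 4) = (1/5)(0/4) = 0.
The prior-weighted likelihoods are 3/11 · 1/5 = 3/55, 2/11 · 1/10 = 1/55, 3/11 · 0 = 0, 3/11 · 0 = 0; with total 4/55.
The posterior is then P(r = 1 | data) = 3/4, P(r = 2 | data) = 1/4, P(r = 3 | data) = 0, P(r = 4 | data) = 0.
Averaging over the posterior, P(white next | data) = (1)(3/4) + (0)(1/4) = 3/4.

0.750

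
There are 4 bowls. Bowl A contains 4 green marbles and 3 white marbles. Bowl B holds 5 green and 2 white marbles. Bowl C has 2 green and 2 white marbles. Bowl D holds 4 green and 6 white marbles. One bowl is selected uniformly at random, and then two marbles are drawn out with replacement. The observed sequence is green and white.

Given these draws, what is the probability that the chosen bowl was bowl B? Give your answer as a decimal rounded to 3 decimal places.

For each hypothesis, P(data | H) works out to: P(data | bowl A) = (4/7)(3/7) = 0.2449; P(data | bowl B) = (5/7)(2/7) = 0.20408; P(data | bowl C) = (2/4)(2/4) = 0.25; P(data | bowl D) = (4/10)(6/10) = 0.24.
The prior-weighted likelihoods are 1/4 · 0.2449 = 0.061224, 1/4 · 0.20408 = 0.05102, 1/4 · 0.25 = 0.0625, 1/4 · 0.24 = 0.06; these sum to 0.23474.
By Bayes' rule, P(bowl B | data) = (0.05102) / (0.23474) = 0.21734.

0.217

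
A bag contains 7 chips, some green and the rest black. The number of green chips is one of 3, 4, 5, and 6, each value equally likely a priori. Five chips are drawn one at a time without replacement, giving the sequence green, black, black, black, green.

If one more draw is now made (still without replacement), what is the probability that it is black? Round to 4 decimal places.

Under each hypothesis, the probability of the observed sequence is: P(data | r = 3) = (3/7)(4/6)(3/5)(2/4)(2/3) = 2/35; P(data | r = 4) = (4/7)(3/6)(2/5)(1/4)(3/3) = 1/35; P(data | r = 5) = (5/7)(2/6)(1/5)(0/4) = 0; P(data | r = 6) = (6/7)(1/6)(0/5) = 0.
The prior-weighted likelihoods are 1/4 · 2/35 = 1/70, 1/4 · 1/35 = 1/140, 1/4 · 0 = 0, 1/4 · 0 = 0; with total 3/140.
The posterior is then P(r = 3 | data) = 2/3, P(r = 4 | data) = 1/3, P(r = 5 | data) = 0, P(r = 6 | data) = 0.
The predictive probability is P(black next | data) = (1/2)(2/3) + (0)(1/3) = 1/3.

0.3333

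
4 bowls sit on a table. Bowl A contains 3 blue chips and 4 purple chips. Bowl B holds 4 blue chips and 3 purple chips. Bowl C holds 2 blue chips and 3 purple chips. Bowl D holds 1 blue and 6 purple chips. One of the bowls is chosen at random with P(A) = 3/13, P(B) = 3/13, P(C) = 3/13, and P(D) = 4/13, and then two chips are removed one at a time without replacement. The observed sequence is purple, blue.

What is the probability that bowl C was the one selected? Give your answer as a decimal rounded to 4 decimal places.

0.2825

For each hypothesis, P(data | H) works out to: P(data | bowl A) = (4/7)(3/6) = 2/7; P(data | bowl B) = (3/7)(4/6) = 2/7; P(data | bowl C) = (3/5)(2/4) = 3/10; P(data | bowl D) = (6/7)(1/6) = 1/7.
Weighting by the prior gives 3/13 · 2/7 = 6/91, 3/13 · 2/7 = 6/91, 3/13 · 3/10 = 9/130, 4/13 · 1/7 = 4/91; summing to 223/910.
Hence P(bowl C | data) = (9/130) / (223/910) = 63/223.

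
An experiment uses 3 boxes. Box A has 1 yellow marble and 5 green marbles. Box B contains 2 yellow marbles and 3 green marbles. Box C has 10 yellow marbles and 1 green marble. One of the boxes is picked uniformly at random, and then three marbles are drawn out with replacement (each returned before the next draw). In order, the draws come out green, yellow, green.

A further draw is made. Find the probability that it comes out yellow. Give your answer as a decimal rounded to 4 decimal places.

Under each hypothesis, the probability of the observed sequence is: P(data | box A) = (5/6)(1/6)(5/6) = 0.11574; P(data | box B) = (3/5)(2/5)(3/5) = 0.144; P(data | box C) = (1/11)(10/11)(1/11) = 0.0075131.
Multiplying each by its prior: 1/3 · 0.11574 = 0.03858, 1/3 · 0.144 = 0.048, 1/3 · 0.0075131 = 0.0025044; summing to 0.089085.
Dividing through by the total gives posterior P(box A | data) = 0.43307, P(box B | data) = 0.53881, P(box C | data) = 0.028112.
The predictive probability is P(yellow next | data) = (1/6)(0.43307) + (2/5)(0.53881) + (10/11)(0.028112) = 0.31326.

0.3133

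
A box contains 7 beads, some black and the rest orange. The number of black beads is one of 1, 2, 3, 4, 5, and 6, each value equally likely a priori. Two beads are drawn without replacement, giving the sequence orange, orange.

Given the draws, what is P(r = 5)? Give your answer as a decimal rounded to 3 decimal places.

Compute the likelihood of the observed sequence for each case: P(data | r = 1) = (6/7)(5/6) = 5/7; P(data | r = 2) = (5/7)(4/6) = 10/21; P(data | r = 3) = (4/7)(3/6) = 2/7; P(data | r = 4) = (3/7)(2/6) = 1/7; P(data | r = 5) = (2/7)(1/6) = 1/21; P(data | r = 6) = (1/7)(0/6) = 0.
The prior-weighted likelihoods are 1/6 · 5/7 = 5/42, 1/6 · 10/21 = 5/63, 1/6 · 2/7 = 1/21, 1/6 · 1/7 = 1/42, 1/6 · 1/21 = 1/126, 1/6 · 0 = 0; these sum to 5/18.
By Bayes' rule, P(r = 5 | data) = (1/126) / (5/18) = 1/35.

0.029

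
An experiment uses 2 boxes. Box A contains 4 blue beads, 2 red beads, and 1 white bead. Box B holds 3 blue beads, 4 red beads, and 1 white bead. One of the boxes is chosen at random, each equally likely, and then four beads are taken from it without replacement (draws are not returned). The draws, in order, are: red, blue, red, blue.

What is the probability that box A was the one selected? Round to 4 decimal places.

Under each hypothesis, the probability of the observed sequence is: P(data | box A) = (2/7)(4/6)(1/5)(3/4) = 1/35; P(data | box B) = (4/8)(3/7)(3/6)(2/5) = 3/70.
Multiplying each by its prior: 1/2 · 1/35 = 1/70, 1/2 · 3/70 = 3/140; summing to 1/28.
So P(box A | data) = (1/70) / (1/28) = 2/5.

0.4000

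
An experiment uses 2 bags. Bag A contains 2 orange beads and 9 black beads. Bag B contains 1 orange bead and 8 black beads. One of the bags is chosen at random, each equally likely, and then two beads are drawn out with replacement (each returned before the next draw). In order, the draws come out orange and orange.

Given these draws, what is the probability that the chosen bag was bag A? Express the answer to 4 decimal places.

0.7281

The likelihood of the observed sequence under each hypothesis: P(data | bag A) = (2/11)(2/11) = 0.033058; P(data | bag B) = (1/9)(1/9) = 0.012346.
The prior-weighted likelihoods are 1/2 · 0.033058 = 0.016529, 1/2 · 0.012346 = 0.0061728; summing to 0.022702.
Hence P(bag A | data) = (0.016529) / (0.022702) = 0.72809.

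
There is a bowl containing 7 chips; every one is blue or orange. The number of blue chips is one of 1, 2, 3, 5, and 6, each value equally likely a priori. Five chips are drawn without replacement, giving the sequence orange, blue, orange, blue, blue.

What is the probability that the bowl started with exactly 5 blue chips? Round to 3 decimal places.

0.625

Compute the likelihood of the observed sequence for each case: P(data | r = 1) = (6/7)(1/6)(5/5)(0/4) = 0; P(data | r = 2) = (5/7)(2/6)(4/5)(1/4)(0/3) = 0; P(data | r = 3) = (4/7)(3/6)(3/5)(2/4)(1/3) = 1/35; P(data | r = 5) = (2/7)(5/6)(1/5)(4/4)(3/3) = 1/21; P(data | r = 6) = (1/7)(6/6)(0/5) = 0.
Weighting by the prior gives 1/5 · 0 = 0, 1/5 · 0 = 0, 1/5 · 1/35 = 1/175, 1/5 · 1/21 = 1/105, 1/5 · 0 = 0; with total 8/525.
Hence P(r = 5 | data) = (1/105) / (8/525) = 5/8.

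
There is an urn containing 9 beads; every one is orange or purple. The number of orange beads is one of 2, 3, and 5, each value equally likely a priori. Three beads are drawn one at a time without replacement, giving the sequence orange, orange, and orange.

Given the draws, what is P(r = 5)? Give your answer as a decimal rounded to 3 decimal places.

For each hypothesis, P(data | H) works out to: P(data | r = 2) = (2/9)(1/8)(0/7) = 0; P(data | r = 3) = (3/9)(2/8)(1/7) = 1/84; P(data | r = 5) = (5/9)(4/8)(3/7) = 5/42.
Multiplying each by its prior: 1/3 · 0 = 0, 1/3 · 1/84 = 1/252, 1/3 · 5/42 = 5/126; summing to 11/252.
Hence P(r = 5 | data) = (5/126) / (11/252) = 10/11.

0.909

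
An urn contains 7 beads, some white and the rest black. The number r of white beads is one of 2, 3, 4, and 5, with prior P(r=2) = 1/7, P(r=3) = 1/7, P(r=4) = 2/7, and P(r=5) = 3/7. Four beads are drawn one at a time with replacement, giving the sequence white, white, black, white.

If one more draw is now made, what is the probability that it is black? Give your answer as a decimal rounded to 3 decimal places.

0.366

For each hypothesis, P(data | H) works out to: P(data | r = 2) = (2/7)(2/7)(5/7)(2/7) = 0.01666; P(data | r = 3) = (3/7)(3/7)(4/7)(3/7) = 0.044981; P(data | r = 4) = (4/7)(4/7)(3/7)(4/7) = 0.079967; P(data | r = 5) = (5/7)(5/7)(2/7)(5/7) = 0.10412.
Weighting by the prior gives 1/7 · 0.01666 = 0.00238, 1/7 · 0.044981 = 0.0064259, 2/7 · 0.079967 = 0.022848, 3/7 · 0.10412 = 0.044624; these sum to 0.076278.
The posterior is then P(r = 2 | data) = 0.031201, P(r = 3 | data) = 0.084243, P(r = 4 | data) = 0.29953, P(r = 5 | data) = 0.58502.
So P(black next | data) = Σ P(black next | H) P(H | data) = (5/7)(0.031201) + (4/7)(0.084243) + (3/7)(0.29953) + (2/7)(0.58502) = 0.36595.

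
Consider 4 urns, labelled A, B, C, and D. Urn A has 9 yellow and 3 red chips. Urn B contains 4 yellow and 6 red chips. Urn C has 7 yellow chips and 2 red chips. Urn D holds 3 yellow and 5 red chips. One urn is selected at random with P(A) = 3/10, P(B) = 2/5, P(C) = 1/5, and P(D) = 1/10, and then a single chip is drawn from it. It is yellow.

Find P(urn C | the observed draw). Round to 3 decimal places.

The likelihood of this draw under each hypothesis: P(data | urn A) = (9/12) = 0.75; P(data | urn B) = (4/10) = 0.4; P(data | urn C) = (7/9) = 0.77778; P(data | urn D) = (3/8) = 0.375.
The prior-weighted likelihoods are 3/10 · 0.75 = 0.225, 2/5 · 0.4 = 0.16, 1/5 · 0.77778 = 0.15556, 1/10 · 0.375 = 0.0375; with total 0.57806.
By Bayes' rule, P(urn C | data) = (0.15556) / (0.57806) = 0.2691.

0.269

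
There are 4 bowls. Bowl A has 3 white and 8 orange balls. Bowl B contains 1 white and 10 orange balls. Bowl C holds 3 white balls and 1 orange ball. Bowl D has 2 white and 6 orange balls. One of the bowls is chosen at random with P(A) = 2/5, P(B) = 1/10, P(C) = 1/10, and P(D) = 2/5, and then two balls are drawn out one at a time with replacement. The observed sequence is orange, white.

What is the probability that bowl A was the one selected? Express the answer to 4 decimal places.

0.4375

Compute the likelihood of the observed sequence for each case: P(data | bowl A) = (8/11)(3/11) = 0.19835; P(data | bowl B) = (10/11)(1/11) = 0.082645; P(data | bowl C) = (1/4)(3/4) = 0.1875; P(data | bowl D) = (6/8)(2/8) = 0.1875.
The prior-weighted likelihoods are 2/5 · 0.19835 = 0.079339, 1/10 · 0.082645 = 0.0082645, 1/10 · 0.1875 = 0.01875, 2/5 · 0.1875 = 0.075; these sum to 0.18135.
By Bayes' rule, P(bowl A | data) = (0.079339) / (0.18135) = 0.43748.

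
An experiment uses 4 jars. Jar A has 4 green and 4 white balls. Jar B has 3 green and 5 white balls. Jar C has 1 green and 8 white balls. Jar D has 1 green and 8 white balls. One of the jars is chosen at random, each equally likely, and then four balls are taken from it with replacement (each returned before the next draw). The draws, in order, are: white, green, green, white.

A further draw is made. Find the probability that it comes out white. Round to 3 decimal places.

0.606

For each hypothesis, P(data | H) works out to: P(data | jar A) = (4/8)(4/8)(4/8)(4/8) = 0.0625; P(data | jar B) = (5/8)(3/8)(3/8)(5/8) = 0.054932; P(data | jar C) = (8/9)(1/9)(1/9)(8/9) = 0.0097546; P(data | jar D) = (8/9)(1/9)(1/9)(8/9) = 0.0097546.
Weighting by the prior gives 1/4 · 0.0625 = 0.015625, 1/4 · 0.054932 = 0.013733, 1/4 · 0.0097546 = 0.0024387, 1/4 · 0.0097546 = 0.0024387; with total 0.034235.
The posterior is then P(jar A | data) = 0.4564, P(jar B | data) = 0.40113, P(jar C | data) = 0.071232, P(jar D | data) = 0.071232.
The predictive probability is P(white next | data) = (1/2)(0.4564) + (5/8)(0.40113) + (8/9)(0.071232) + (8/9)(0.071232) = 0.60554.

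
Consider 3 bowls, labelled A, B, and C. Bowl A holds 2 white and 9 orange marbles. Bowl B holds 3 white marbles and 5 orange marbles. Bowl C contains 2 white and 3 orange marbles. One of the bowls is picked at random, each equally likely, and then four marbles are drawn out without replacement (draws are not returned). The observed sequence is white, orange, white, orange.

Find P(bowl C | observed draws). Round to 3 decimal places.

0.527

Compute the likelihood of the observed sequence for each case: P(data | bowl A) = (2/11)(9/10)(1/9)(8/8) = 0.018182; P(data | bowl B) = (3/8)(5/7)(2/6)(4/5) = 0.071429; P(data | bowl C) = (2/5)(3/4)(1/3)(2/2) = 0.1.
Weighting by the prior gives 1/3 · 0.018182 = 0.0060606, 1/3 · 0.071429 = 0.02381, 1/3 · 0.1 = 0.033333; with total 0.063203.
By Bayes' rule, P(bowl C | data) = (0.033333) / (0.063203) = 0.5274.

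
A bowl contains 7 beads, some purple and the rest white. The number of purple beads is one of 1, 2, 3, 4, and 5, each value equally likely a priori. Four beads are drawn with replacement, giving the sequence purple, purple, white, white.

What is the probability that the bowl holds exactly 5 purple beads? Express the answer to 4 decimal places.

Compute the likelihood of the observed sequence for each case: P(data | r = 1) = (1/7)(1/7)(6/7)(6/7) = 0.014994; P(data | r = 2) = (2/7)(2/7)(5/7)(5/7) = 0.041649; P(data | r = 3) = (3/7)(3/7)(4/7)(4/7) = 0.059975; P(data | r = 4) = (4/7)(4/7)(3/7)(3/7) = 0.059975; P(data | r = 5) = (5/7)(5/7)(2/7)(2/7) = 0.041649.
Multiplying each by its prior: 1/5 · 0.014994 = 0.0029988, 1/5 · 0.041649 = 0.0083299, 1/5 · 0.059975 = 0.011995, 1/5 · 0.059975 = 0.011995, 1/5 · 0.041649 = 0.0083299; summing to 0.043648.
So P(r = 5 | data) = (0.0083299) / (0.043648) = 0.19084.

0.1908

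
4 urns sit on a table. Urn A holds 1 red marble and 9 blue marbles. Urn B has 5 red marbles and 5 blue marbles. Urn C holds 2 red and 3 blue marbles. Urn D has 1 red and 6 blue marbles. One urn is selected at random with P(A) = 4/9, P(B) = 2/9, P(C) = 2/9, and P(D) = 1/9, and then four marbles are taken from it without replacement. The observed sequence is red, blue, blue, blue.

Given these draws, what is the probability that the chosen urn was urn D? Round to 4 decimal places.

The likelihood of the observed sequence under each hypothesis: P(data | urn A) = (1/10)(9/9)(8/8)(7/7) = 0.1; P(data | urn B) = (5/10)(5/9)(4/8)(3/7) = 0.059524; P(data | urn C) = (2/5)(3/4)(2/3)(1/2) = 0.1; P(data | urn D) = (1/7)(6/6)(5/5)(4/4) = 0.14286.
Weighting by the prior gives 4/9 · 0.1 = 0.044444, 2/9 · 0.059524 = 0.013228, 2/9 · 0.1 = 0.022222, 1/9 · 0.14286 = 0.015873; these sum to 0.095767.
Therefore the posterior P(urn D | data) = (0.015873) / (0.095767) = 0.16575.

0.1657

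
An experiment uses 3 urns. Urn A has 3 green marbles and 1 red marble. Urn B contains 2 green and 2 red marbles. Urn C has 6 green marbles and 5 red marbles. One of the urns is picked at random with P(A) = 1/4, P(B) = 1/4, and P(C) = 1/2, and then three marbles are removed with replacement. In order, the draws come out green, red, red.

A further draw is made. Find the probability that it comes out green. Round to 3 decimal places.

The likelihood of the observed sequence under each hypothesis: P(data | urn A) = (3/4)(1/4)(1/4) = 0.046875; P(data | urn B) = (2/4)(2/4)(2/4) = 0.125; P(data | urn C) = (6/11)(5/11)(5/11) = 0.1127.
Multiplying each by its prior: 1/4 · 0.046875 = 0.011719, 1/4 · 0.125 = 0.03125, 1/2 · 0.1127 = 0.056349; summing to 0.099317.
Normalising, the posterior is P(urn A | data) = 0.11799, P(urn B | data) = 0.31465, P(urn C | data) = 0.56736.
Averaging over the posterior, P(green next | data) = (3/4)(0.11799) + (1/2)(0.31465) + (6/11)(0.56736) = 0.55529.

0.555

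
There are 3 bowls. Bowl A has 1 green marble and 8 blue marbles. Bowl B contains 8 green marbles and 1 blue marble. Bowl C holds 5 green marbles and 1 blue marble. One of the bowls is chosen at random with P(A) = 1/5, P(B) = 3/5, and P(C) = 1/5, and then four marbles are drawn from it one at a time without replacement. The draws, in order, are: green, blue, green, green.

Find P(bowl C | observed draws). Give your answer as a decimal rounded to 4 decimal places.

0.3333

For each hypothesis, P(data | H) works out to: P(data | bowl A) = (1/9)(8/8)(0/7) = 0; P(data | bowl B) = (8/9)(1/8)(7/7)(6/6) = 1/9; P(data | bowl C) = (5/6)(1/5)(4/4)(3/3) = 1/6.
Multiplying each by its prior: 1/5 · 0 = 0, 3/5 · 1/9 = 1/15, 1/5 · 1/6 = 1/30; with total 1/10.
Hence P(bowl C | data) = (1/30) / (1/10) = 1/3.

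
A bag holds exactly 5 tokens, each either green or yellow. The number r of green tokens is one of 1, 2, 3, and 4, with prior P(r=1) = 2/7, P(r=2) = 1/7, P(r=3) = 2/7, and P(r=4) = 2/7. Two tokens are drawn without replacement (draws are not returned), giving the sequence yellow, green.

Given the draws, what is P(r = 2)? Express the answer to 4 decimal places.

Under each hypothesis, the probability of the observed sequence is: P(data | r = 1) = (4/5)(1/4) = 1/5; P(data | r = 2) = (3/5)(2/4) = 3/10; P(data | r = 3) = (2/5)(3/4) = 3/10; P(data | r = 4) = (1/5)(4/4) = 1/5.
Weighting by the prior gives 2/7 · 1/5 = 2/35, 1/7 · 3/10 = 3/70, 2/7 · 3/10 = 3/35, 2/7 · 1/5 = 2/35; with total 17/70.
By Bayes' rule, P(r = 2 | data) = (3/70) / (17/70) = 3/17.

0.1765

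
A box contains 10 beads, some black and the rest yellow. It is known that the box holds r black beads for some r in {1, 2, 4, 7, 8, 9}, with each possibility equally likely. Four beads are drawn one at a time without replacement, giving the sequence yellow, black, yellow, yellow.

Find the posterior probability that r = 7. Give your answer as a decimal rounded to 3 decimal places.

0.025

For each hypothesis, P(data | H) works out to: P(data | r = 1) = (9/10)(1/9)(8/8)(7/7) = 0.1; P(data | r = 2) = (8/10)(2/9)(7/8)(6/7) = 0.13333; P(data | r = 4) = (6/10)(4/9)(5/8)(4/7) = 0.095238; P(data | r = 7) = (3/10)(7/9)(2/8)(1/7) = 0.0083333; P(data | r = 8) = (2/10)(8/9)(1/8)(0/7) = 0; P(data | r = 9) = (1/10)(9/9)(0/8) = 0.
The prior-weighted likelihoods are 1/6 · 0.1 = 0.016667, 1/6 · 0.13333 = 0.022222, 1/6 · 0.095238 = 0.015873, 1/6 · 0.0083333 = 0.0013889, 1/6 · 0 = 0, 1/6 · 0 = 0; with total 0.056151.
Therefore the posterior P(r = 7 | data) = (0.0013889) / (0.056151) = 0.024735.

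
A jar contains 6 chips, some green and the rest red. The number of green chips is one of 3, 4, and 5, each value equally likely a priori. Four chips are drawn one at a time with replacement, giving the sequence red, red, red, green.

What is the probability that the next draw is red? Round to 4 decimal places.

The likelihood of the observed sequence under each hypothesis: P(data | r = 3) = (3/6)(3/6)(3/6)(3/6) = 0.0625; P(data | r = 4) = (2/6)(2/6)(2/6)(4/6) = 0.024691; P(data | r = 5) = (1/6)(1/6)(1/6)(5/6) = 0.003858.
Multiplying each by its prior: 1/3 · 0.0625 = 0.020833, 1/3 · 0.024691 = 0.0082305, 1/3 · 0.003858 = 0.001286; summing to 0.03035.
Dividing through by the total gives posterior P(r = 3 | data) = 0.68644, P(r = 4 | data) = 0.27119, P(r = 5 | data) = 0.042373.
The predictive probability is P(red next | data) = (1/2)(0.68644) + (1/3)(0.27119) + (1/6)(0.042373) = 0.44068.

0.4407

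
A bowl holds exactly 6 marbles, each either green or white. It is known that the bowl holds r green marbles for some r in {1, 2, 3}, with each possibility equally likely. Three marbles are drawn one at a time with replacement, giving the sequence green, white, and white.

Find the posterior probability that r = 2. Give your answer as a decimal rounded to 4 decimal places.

0.3810

Under each hypothesis, the probability of the observed sequence is: P(data | r = 1) = (1/6)(5/6)(5/6) = 25/216; P(data | r = 2) = (2/6)(4/6)(4/6) = 4/27; P(data | r = 3) = (3/6)(3/6)(3/6) = 1/8.
Multiplying each by its prior: 1/3 · 25/216 = 25/648, 1/3 · 4/27 = 4/81, 1/3 · 1/8 = 1/24; these sum to 7/54.
By Bayes' rule, P(r = 2 | data) = (4/81) / (7/54) = 8/21.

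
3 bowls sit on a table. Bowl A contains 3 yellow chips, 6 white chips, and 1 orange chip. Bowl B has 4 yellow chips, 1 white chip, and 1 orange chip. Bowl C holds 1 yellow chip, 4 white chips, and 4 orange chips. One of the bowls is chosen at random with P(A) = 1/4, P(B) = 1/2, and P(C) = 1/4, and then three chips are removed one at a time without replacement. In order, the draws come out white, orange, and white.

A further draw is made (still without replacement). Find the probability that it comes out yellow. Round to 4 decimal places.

Under each hypothesis, the probability of the observed sequence is: P(data | bowl A) = (6/10)(1/9)(5/8) = 1/24; P(data | bowl B) = (1/6)(1/5)(0/4) = 0; P(data | bowl C) = (4/9)(4/8)(3/7) = 2/21.
Weighting by the prior gives 1/4 · 1/24 = 1/96, 1/2 · 0 = 0, 1/4 · 2/21 = 1/42; summing to 23/672.
Dividing through by the total gives posterior P(bowl A | data) = 7/23, P(bowl B | data) = 0, P(bowl C | data) = 16/23.
So P(yellow next | data) = Σ P(yellow next | H) P(H | data) = (3/7)(7/23) + (1/6)(16/23) = 17/69.

0.2464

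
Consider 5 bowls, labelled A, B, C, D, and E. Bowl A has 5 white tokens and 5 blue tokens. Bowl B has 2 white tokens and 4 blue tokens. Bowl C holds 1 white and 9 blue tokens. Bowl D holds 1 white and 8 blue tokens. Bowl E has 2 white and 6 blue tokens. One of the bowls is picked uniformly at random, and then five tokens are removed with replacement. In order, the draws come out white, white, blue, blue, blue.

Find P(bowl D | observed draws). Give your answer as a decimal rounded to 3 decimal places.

0.081

Compute the likelihood of the observed sequence for each case: P(data | bowl A) = (5/10)(5/10)(5/10)(5/10)(5/10) = 0.03125; P(data | bowl B) = (2/6)(2/6)(4/6)(4/6)(4/6) = 0.032922; P(data | bowl C) = (1/10)(1/10)(9/10)(9/10)(9/10) = 0.00729; P(data | bowl D) = (1/9)(1/9)(8/9)(8/9)(8/9) = 0.0086708; P(data | bowl E) = (2/8)(2/8)(6/8)(6/8)(6/8) = 0.026367.
The prior-weighted likelihoods are 1/5 · 0.03125 = 0.00625, 1/5 · 0.032922 = 0.0065844, 1/5 · 0.00729 = 0.001458, 1/5 · 0.0086708 = 0.0017342, 1/5 · 0.026367 = 0.0052734; summing to 0.0213.
Therefore the posterior P(bowl D | data) = (0.0017342) / (0.0213) = 0.081416.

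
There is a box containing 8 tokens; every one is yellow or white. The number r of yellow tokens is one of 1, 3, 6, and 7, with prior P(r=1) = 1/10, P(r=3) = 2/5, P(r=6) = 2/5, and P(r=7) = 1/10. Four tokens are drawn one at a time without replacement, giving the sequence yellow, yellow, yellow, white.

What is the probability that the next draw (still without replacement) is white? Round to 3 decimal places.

0.279

For each hypothesis, P(data | H) works out to: P(data | r = 1) = (1/8)(0/7) = 0; P(data | r = 3) = (3/8)(2/7)(1/6)(5/5) = 1/56; P(data | r = 6) = (6/8)(5/7)(4/6)(2/5) = 1/7; P(data | r = 7) = (7/8)(6/7)(5/6)(1/5) = 1/8.
Weighting by the prior gives 1/10 · 0 = 0, 2/5 · 1/56 = 1/140, 2/5 · 1/7 = 2/35, 1/10 · 1/8 = 1/80; summing to 43/560.
Dividing through by the total gives posterior P(r = 1 | data) = 0, P(r = 3 | data) = 4/43, P(r = 6 | data) = 32/43, P(r = 7 | data) = 7/43.
The predictive probability is P(white next | data) = (1)(4/43) + (1/4)(32/43) + (0)(7/43) = 12/43.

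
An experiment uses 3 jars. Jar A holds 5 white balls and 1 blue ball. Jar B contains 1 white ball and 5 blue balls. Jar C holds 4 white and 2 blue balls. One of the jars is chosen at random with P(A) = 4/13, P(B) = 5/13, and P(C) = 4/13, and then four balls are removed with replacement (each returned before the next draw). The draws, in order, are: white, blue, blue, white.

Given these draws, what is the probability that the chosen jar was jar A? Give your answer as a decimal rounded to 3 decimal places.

0.208

Compute the likelihood of the observed sequence for each case: P(data | jar A) = (5/6)(1/6)(1/6)(5/6) = 0.01929; P(data | jar B) = (1/6)(5/6)(5/6)(1/6) = 0.01929; P(data | jar C) = (4/6)(2/6)(2/6)(4/6) = 0.049383.
The prior-weighted likelihoods are 4/13 · 0.01929 = 0.0059354, 5/13 · 0.01929 = 0.0074193, 4/13 · 0.049383 = 0.015195; summing to 0.028549.
So P(jar A | data) = (0.0059354) / (0.028549) = 0.2079.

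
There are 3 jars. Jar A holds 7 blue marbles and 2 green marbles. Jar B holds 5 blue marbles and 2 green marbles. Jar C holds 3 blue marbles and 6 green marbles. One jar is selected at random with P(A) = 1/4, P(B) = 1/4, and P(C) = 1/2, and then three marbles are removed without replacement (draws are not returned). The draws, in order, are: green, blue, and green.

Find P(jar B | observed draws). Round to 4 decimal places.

The likelihood of the observed sequence under each hypothesis: P(data | jar A) = (2/9)(7/8)(1/7) = 0.027778; P(data | jar B) = (2/7)(5/6)(1/5) = 0.047619; P(data | jar C) = (6/9)(3/8)(5/7) = 0.17857.
The prior-weighted likelihoods are 1/4 · 0.027778 = 0.0069444, 1/4 · 0.047619 = 0.011905, 1/2 · 0.17857 = 0.089286; these sum to 0.10813.
Therefore the posterior P(jar B | data) = (0.011905) / (0.10813) = 0.11009.

0.1101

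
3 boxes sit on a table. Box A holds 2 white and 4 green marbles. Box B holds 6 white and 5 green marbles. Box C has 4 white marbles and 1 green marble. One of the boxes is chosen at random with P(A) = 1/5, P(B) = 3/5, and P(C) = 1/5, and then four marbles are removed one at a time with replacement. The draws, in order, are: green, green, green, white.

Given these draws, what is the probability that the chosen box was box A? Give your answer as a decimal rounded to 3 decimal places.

For each hypothesis, P(data | H) works out to: P(data | box A) = (4/6)(4/6)(4/6)(2/6) = 0.098765; P(data | box B) = (5/11)(5/11)(5/11)(6/11) = 0.051226; P(data | box C) = (1/5)(1/5)(1/5)(4/5) = 0.0064.
The prior-weighted likelihoods are 1/5 · 0.098765 = 0.019753, 3/5 · 0.051226 = 0.030736, 1/5 · 0.0064 = 0.00128; these sum to 0.051769.
Hence P(box A | data) = (0.019753) / (0.051769) = 0.38156.

0.382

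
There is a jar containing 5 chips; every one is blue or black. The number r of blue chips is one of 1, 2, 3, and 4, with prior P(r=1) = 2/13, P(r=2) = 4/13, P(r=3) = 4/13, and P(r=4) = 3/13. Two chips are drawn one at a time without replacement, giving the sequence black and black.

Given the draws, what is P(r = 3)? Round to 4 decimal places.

Under each hypothesis, the probability of the observed sequence is: P(data | r = 1) = (4/5)(3/4) = 3/5; P(data | r = 2) = (3/5)(2/4) = 3/10; P(data | r = 3) = (2/5)(1/4) = 1/10; P(data | r = 4) = (1/5)(0/4) = 0.
The prior-weighted likelihoods are 2/13 · 3/5 = 6/65, 4/13 · 3/10 = 6/65, 4/13 · 1/10 = 2/65, 3/13 · 0 = 0; with total 14/65.
Hence P(r = 3 | data) = (2/65) / (14/65) = 1/7.

0.1429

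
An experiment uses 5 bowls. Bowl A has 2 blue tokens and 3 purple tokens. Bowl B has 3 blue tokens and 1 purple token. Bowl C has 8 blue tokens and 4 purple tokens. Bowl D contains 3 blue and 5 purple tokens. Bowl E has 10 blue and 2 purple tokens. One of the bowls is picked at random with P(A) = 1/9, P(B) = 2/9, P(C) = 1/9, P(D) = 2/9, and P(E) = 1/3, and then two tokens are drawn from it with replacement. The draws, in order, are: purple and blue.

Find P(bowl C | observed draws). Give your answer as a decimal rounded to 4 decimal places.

Compute the likelihood of the observed sequence for each case: P(data | bowl A) = (3/5)(2/5) = 0.24; P(data | bowl B) = (1/4)(3/4) = 0.1875; P(data | bowl C) = (4/12)(8/12) = 0.22222; P(data | bowl D) = (5/8)(3/8) = 0.23438; P(data | bowl E) = (2/12)(10/12) = 0.13889.
Multiplying each by its prior: 1/9 · 0.24 = 0.026667, 2/9 · 0.1875 = 0.041667, 1/9 · 0.22222 = 0.024691, 2/9 · 0.23438 = 0.052083, 1/3 · 0.13889 = 0.046296; these sum to 0.1914.
Therefore the posterior P(bowl C | data) = (0.024691) / (0.1914) = 0.129.

0.1290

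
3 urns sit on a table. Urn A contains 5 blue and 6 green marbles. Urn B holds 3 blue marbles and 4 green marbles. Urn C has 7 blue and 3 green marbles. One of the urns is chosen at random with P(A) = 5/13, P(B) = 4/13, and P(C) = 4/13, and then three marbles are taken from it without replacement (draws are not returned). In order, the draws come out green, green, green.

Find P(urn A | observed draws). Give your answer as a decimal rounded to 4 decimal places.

0.5527

Under each hypothesis, the probability of the observed sequence is: P(data | urn A) = (6/11)(5/10)(4/9) = 0.12121; P(data | urn B) = (4/7)(3/6)(2/5) = 0.11429; P(data | urn C) = (3/10)(2/9)(1/8) = 0.0083333.
Weighting by the prior gives 5/13 · 0.12121 = 0.04662, 4/13 · 0.11429 = 0.035165, 4/13 · 0.0083333 = 0.0025641; with total 0.084349.
By Bayes' rule, P(urn A | data) = (0.04662) / (0.084349) = 0.5527.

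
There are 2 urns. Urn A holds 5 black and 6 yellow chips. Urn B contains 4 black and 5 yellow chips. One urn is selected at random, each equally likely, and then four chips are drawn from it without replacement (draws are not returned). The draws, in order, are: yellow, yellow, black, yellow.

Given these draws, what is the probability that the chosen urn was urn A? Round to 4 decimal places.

0.4884

Compute the likelihood of the observed sequence for each case: P(data | urn A) = (6/11)(5/10)(5/9)(4/8) = 0.075758; P(data | urn B) = (5/9)(4/8)(4/7)(3/6) = 0.079365.
Multiplying each by its prior: 1/2 · 0.075758 = 0.037879, 1/2 · 0.079365 = 0.039683; with total 0.077561.
Hence P(urn A | data) = (0.037879) / (0.077561) = 0.48837.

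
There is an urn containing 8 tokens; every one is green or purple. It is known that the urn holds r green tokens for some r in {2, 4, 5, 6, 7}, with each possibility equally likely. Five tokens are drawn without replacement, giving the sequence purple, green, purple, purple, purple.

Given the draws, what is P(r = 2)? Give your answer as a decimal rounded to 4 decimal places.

0.8824

The likelihood of the observed sequence under each hypothesis: P(data | r = 2) = (6/8)(2/7)(5/6)(4/5)(3/4) = 3/28; P(data | r = 4) = (4/8)(4/7)(3/6)(2/5)(1/4) = 1/70; P(data | r = 5) = (3/8)(5/7)(2/6)(1/5)(0/4) = 0; P(data | r = 6) = (2/8)(6/7)(1/6)(0/5) = 0; P(data | r = 7) = (1/8)(7/7)(0/6) = 0.
Weighting by the prior gives 1/5 · 3/28 = 3/140, 1/5 · 1/70 = 1/350, 1/5 · 0 = 0, 1/5 · 0 = 0, 1/5 · 0 = 0; with total 17/700.
Therefore the posterior P(r = 2 | data) = (3/140) / (17/700) = 15/17.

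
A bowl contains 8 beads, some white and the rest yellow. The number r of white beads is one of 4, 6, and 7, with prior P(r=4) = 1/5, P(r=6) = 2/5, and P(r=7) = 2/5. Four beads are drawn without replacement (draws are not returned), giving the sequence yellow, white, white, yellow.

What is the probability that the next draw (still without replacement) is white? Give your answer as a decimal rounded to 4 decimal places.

0.7273

For each hypothesis, P(data | H) works out to: P(data | r = 4) = (4/8)(4/7)(3/6)(3/5) = 3/35; P(data | r = 6) = (2/8)(6/7)(5/6)(1/5) = 1/28; P(data | r = 7) = (1/8)(7/7)(6/6)(0/5) = 0.
The prior-weighted likelihoods are 1/5 · 3/35 = 3/175, 2/5 · 1/28 = 1/70, 2/5 · 0 = 0; these sum to 11/350.
Dividing through by the total gives posterior P(r = 4 | data) = 6/11, P(r = 6 | data) = 5/11, P(r = 7 | data) = 0.
Averaging over the posterior, P(white next | data) = (1/2)(6/11) + (1)(5/11) = 8/11.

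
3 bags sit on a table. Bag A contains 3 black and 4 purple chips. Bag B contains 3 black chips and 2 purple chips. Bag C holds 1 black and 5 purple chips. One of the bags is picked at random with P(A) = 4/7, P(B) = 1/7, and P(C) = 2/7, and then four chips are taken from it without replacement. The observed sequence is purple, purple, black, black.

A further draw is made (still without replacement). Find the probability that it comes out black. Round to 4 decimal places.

Under each hypothesis, the probability of the observed sequence is: P(data | bag A) = (4/7)(3/6)(3/5)(2/4) = 3/35; P(data | bag B) = (2/5)(1/4)(3/3)(2/2) = 1/10; P(data | bag C) = (5/6)(4/5)(1/4)(0/3) = 0.
The prior-weighted likelihoods are 4/7 · 3/35 = 12/245, 1/7 · 1/10 = 1/70, 2/7 · 0 = 0; with total 31/490.
Dividing through by the total gives posterior P(bag A | data) = 24/31, P(bag B | data) = 7/31, P(bag C | data) = 0.
So P(black next | data) = Σ P(black next | H) P(H | data) = (1/3)(24/31) + (1)(7/31) = 15/31.

0.4839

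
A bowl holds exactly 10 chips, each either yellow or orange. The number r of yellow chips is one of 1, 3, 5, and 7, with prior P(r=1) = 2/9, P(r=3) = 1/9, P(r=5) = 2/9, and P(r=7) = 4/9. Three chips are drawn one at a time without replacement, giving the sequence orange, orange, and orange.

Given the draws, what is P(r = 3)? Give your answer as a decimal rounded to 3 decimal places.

Compute the likelihood of the observed sequence for each case: P(data | r = 1) = (9/10)(8/9)(7/8) = 0.7; P(data | r = 3) = (7/10)(6/9)(5/8) = 0.29167; P(data | r = 5) = (5/10)(4/9)(3/8) = 0.083333; P(data | r = 7) = (3/10)(2/9)(1/8) = 0.0083333.
The prior-weighted likelihoods are 2/9 · 0.7 = 0.15556, 1/9 · 0.29167 = 0.032407, 2/9 · 0.083333 = 0.018519, 4/9 · 0.0083333 = 0.0037037; with total 0.21019.
Hence P(r = 3 | data) = (0.032407) / (0.21019) = 0.15419.

0.154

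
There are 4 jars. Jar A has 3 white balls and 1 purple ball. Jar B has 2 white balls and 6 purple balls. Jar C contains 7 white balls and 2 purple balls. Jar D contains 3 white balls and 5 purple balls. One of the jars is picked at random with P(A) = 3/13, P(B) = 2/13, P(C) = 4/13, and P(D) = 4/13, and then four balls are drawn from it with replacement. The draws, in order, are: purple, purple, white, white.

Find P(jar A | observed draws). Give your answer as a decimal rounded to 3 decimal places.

Compute the likelihood of the observed sequence for each case: P(data | jar A) = (1/4)(1/4)(3/4)(3/4) = 0.035156; P(data | jar B) = (6/8)(6/8)(2/8)(2/8) = 0.035156; P(data | jar C) = (2/9)(2/9)(7/9)(7/9) = 0.029873; P(data | jar D) = (5/8)(5/8)(3/8)(3/8) = 0.054932.
The prior-weighted likelihoods are 3/13 · 0.035156 = 0.008113, 2/13 · 0.035156 = 0.0054087, 4/13 · 0.029873 = 0.0091918, 4/13 · 0.054932 = 0.016902; with total 0.039616.
Therefore the posterior P(jar A | data) = (0.008113) / (0.039616) = 0.20479.

0.205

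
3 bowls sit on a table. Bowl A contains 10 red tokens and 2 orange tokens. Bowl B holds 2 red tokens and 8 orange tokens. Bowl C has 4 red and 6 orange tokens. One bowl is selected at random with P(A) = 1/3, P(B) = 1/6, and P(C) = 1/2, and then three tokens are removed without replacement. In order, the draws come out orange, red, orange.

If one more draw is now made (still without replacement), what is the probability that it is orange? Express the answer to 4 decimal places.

The likelihood of the observed sequence under each hypothesis: P(data | bowl A) = (2/12)(10/11)(1/10) = 0.015152; P(data | bowl B) = (8/10)(2/9)(7/8) = 0.15556; P(data | bowl C) = (6/10)(4/9)(5/8) = 0.16667.
Multiplying each by its prior: 1/3 · 0.015152 = 0.0050505, 1/6 · 0.15556 = 0.025926, 1/2 · 0.16667 = 0.083333; these sum to 0.11431.
The posterior is then P(bowl A | data) = 0.044183, P(bowl B | data) = 0.2268, P(bowl C | data) = 0.72901.
So P(orange next | data) = Σ P(orange next | H) P(H | data) = (0)(0.044183) + (6/7)(0.2268) + (4/7)(0.72901) = 0.61098.

0.6110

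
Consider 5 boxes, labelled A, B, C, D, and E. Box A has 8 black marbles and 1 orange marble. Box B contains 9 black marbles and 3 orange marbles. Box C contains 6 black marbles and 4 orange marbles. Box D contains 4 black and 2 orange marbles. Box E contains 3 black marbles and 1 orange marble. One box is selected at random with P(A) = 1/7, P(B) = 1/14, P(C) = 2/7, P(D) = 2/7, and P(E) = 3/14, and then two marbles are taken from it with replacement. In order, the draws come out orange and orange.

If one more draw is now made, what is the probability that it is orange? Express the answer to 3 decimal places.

For each hypothesis, P(data | H) works out to: P(data | box A) = (1/9)(1/9) = 0.012346; P(data | box B) = (3/12)(3/12) = 0.0625; P(data | box C) = (4/10)(4/10) = 0.16; P(data | box D) = (2/6)(2/6) = 0.11111; P(data | box E) = (1/4)(1/4) = 0.0625.
The prior-weighted likelihoods are 1/7 · 0.012346 = 0.0017637, 1/14 · 0.0625 = 0.0044643, 2/7 · 0.16 = 0.045714, 2/7 · 0.11111 = 0.031746, 3/14 · 0.0625 = 0.013393; summing to 0.097081.
The posterior is then P(box A | data) = 0.018167, P(box B | data) = 0.045985, P(box C | data) = 0.47089, P(box D | data) = 0.32701, P(box E | data) = 0.13796.
The predictive probability is P(orange next | data) = (1/9)(0.018167) + (1/4)(0.045985) + (2/5)(0.47089) + (1/3)(0.32701) + (1/4)(0.13796) = 0.34536.

0.345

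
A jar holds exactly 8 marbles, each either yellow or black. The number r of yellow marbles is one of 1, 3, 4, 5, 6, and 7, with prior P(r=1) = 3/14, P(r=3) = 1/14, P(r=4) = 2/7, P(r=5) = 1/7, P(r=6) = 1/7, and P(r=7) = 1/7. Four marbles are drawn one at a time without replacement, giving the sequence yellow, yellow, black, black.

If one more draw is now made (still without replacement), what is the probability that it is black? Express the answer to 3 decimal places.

Compute the likelihood of the observed sequence for each case: P(data | r = 1) = (1/8)(0/7) = 0; P(data | r = 3) = (3/8)(2/7)(5/6)(4/5) = 1/14; P(data | r = 4) = (4/8)(3/7)(4/6)(3/5) = 3/35; P(data | r = 5) = (5/8)(4/7)(3/6)(2/5) = 1/14; P(data | r = 6) = (6/8)(5/7)(2/6)(1/5) = 1/28; P(data | r = 7) = (7/8)(6/7)(1/6)(0/5) = 0.
Weighting by the prior gives 3/14 · 0 = 0, 1/14 · 1/14 = 1/196, 2/7 · 3/35 = 6/245, 1/7 · 1/14 = 1/98, 1/7 · 1/28 = 1/196, 1/7 · 0 = 0; summing to 11/245.
The posterior is then P(r = 1 | data) = 0, P(r = 3 | data) = 5/44, P(r = 4 | data) = 6/11, P(r = 5 | data) = 5/22, P(r = 6 | data) = 5/44, P(r = 7 | data) = 0.
The predictive probability is P(black next | data) = (3/4)(5/44) + (1/2)(6/11) + (1/4)(5/22) + (0)(5/44) = 73/176.

0.415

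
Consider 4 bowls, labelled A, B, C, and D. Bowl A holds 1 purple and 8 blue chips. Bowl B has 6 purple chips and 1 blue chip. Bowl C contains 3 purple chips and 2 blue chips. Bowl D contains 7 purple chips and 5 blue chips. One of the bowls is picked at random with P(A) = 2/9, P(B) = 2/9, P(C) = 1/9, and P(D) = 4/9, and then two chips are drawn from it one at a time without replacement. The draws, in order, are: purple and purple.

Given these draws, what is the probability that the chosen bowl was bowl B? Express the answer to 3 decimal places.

The likelihood of the observed sequence under each hypothesis: P(data | bowl A) = (1/9)(0/8) = 0; P(data | bowl B) = (6/7)(5/6) = 0.71429; P(data | bowl C) = (3/5)(2/4) = 0.3; P(data | bowl D) = (7/12)(6/11) = 0.31818.
Weighting by the prior gives 2/9 · 0 = 0, 2/9 · 0.71429 = 0.15873, 1/9 · 0.3 = 0.033333, 4/9 · 0.31818 = 0.14141; with total 0.33348.
By Bayes' rule, P(bowl B | data) = (0.15873) / (0.33348) = 0.47598.

0.476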